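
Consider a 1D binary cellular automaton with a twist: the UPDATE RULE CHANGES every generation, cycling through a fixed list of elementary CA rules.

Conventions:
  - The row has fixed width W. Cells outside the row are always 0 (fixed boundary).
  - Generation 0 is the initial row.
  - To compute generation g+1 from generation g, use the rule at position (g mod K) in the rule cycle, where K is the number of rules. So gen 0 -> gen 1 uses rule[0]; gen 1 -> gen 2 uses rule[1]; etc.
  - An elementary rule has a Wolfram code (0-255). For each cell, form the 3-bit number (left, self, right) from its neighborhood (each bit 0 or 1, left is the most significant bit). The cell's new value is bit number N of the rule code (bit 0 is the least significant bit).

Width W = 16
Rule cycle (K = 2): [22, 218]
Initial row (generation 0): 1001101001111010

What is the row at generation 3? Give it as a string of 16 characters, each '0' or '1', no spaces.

Gen 0: 1001101001111010
Gen 1 (rule 22): 1110001110000011
Gen 2 (rule 218): 1111011111000111
Gen 3 (rule 22): 0000000000101000

Answer: 0000000000101000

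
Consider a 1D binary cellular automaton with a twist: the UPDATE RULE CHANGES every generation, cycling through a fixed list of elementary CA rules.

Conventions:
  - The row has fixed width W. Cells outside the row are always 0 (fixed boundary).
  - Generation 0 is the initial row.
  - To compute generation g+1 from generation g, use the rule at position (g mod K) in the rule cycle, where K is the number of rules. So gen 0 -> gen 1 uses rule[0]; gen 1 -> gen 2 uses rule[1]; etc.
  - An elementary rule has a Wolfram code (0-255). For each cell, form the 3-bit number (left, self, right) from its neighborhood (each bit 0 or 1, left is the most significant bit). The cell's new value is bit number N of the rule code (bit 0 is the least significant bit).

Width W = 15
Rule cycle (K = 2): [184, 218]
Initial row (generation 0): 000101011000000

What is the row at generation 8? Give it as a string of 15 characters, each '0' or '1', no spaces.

Answer: 000100011010000

Derivation:
Gen 0: 000101011000000
Gen 1 (rule 184): 000010110100000
Gen 2 (rule 218): 000100110010000
Gen 3 (rule 184): 000010101001000
Gen 4 (rule 218): 000100000110100
Gen 5 (rule 184): 000010000101010
Gen 6 (rule 218): 000101001000001
Gen 7 (rule 184): 000010100100000
Gen 8 (rule 218): 000100011010000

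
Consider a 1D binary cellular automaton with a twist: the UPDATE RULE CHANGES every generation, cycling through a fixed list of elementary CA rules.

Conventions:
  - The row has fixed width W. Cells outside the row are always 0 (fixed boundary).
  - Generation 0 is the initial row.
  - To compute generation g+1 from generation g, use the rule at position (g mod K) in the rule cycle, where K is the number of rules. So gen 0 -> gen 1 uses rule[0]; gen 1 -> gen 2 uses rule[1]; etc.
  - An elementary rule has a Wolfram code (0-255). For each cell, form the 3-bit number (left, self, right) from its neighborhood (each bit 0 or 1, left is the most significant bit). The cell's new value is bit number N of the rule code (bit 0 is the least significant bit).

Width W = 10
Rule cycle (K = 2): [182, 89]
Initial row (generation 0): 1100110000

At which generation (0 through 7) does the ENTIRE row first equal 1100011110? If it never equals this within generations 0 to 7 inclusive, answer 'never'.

Gen 0: 1100110000
Gen 1 (rule 182): 0011001000
Gen 2 (rule 89): 1011100111
Gen 3 (rule 182): 1101011010
Gen 4 (rule 89): 1100011001
Gen 5 (rule 182): 0010100111
Gen 6 (rule 89): 1000010101
Gen 7 (rule 182): 1100111111

Answer: never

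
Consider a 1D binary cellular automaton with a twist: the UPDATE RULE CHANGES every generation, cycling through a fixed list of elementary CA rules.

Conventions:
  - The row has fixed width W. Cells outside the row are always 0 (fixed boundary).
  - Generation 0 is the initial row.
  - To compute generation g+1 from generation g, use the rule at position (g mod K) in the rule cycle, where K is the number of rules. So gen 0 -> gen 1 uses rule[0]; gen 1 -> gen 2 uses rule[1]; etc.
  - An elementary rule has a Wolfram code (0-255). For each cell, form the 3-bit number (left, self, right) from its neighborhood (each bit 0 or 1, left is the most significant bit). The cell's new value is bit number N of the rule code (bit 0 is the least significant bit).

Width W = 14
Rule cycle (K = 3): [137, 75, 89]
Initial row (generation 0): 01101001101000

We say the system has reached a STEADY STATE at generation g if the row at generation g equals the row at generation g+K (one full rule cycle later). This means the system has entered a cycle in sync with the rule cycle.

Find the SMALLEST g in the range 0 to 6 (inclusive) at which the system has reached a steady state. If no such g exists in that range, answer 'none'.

Gen 0: 01101001101000
Gen 1 (rule 137): 01000001000011
Gen 2 (rule 75): 10011110011111
Gen 3 (rule 89): 01010011010001
Gen 4 (rule 137): 00000010000100
Gen 5 (rule 75): 11111100111001
Gen 6 (rule 89): 10000110101100
Gen 7 (rule 137): 00110100001001
Gen 8 (rule 75): 11110001110010
Gen 9 (rule 89): 10011101011001

Answer: none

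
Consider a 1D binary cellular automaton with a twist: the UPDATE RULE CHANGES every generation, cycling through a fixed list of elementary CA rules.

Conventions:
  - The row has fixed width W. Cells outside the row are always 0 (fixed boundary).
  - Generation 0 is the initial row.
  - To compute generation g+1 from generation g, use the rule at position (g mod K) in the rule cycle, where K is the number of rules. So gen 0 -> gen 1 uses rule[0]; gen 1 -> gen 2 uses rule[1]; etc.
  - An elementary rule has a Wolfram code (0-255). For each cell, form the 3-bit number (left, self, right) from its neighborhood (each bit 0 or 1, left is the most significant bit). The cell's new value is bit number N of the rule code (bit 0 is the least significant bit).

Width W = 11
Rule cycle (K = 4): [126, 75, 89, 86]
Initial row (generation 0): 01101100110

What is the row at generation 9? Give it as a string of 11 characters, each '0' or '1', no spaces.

Answer: 11111111111

Derivation:
Gen 0: 01101100110
Gen 1 (rule 126): 11111111111
Gen 2 (rule 75): 10000000001
Gen 3 (rule 89): 01111111100
Gen 4 (rule 86): 10000000110
Gen 5 (rule 126): 11000001111
Gen 6 (rule 75): 11011111001
Gen 7 (rule 89): 11010001100
Gen 8 (rule 86): 01011010110
Gen 9 (rule 126): 11111111111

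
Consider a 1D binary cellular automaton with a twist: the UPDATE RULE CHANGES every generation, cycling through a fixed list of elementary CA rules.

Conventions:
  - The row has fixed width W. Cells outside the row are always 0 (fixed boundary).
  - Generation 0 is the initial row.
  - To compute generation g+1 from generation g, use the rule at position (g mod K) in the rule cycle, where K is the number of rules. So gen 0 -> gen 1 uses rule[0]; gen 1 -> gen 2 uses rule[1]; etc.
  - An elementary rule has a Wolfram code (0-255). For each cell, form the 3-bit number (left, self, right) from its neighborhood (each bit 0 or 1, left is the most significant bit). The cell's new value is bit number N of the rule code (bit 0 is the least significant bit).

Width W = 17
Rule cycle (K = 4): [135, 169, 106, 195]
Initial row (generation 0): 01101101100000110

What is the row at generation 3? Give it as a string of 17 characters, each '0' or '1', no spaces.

Answer: 01100000111010111

Derivation:
Gen 0: 01101101100000110
Gen 1 (rule 135): 10000000001111000
Gen 2 (rule 169): 00111111101110011
Gen 3 (rule 106): 01100000111010111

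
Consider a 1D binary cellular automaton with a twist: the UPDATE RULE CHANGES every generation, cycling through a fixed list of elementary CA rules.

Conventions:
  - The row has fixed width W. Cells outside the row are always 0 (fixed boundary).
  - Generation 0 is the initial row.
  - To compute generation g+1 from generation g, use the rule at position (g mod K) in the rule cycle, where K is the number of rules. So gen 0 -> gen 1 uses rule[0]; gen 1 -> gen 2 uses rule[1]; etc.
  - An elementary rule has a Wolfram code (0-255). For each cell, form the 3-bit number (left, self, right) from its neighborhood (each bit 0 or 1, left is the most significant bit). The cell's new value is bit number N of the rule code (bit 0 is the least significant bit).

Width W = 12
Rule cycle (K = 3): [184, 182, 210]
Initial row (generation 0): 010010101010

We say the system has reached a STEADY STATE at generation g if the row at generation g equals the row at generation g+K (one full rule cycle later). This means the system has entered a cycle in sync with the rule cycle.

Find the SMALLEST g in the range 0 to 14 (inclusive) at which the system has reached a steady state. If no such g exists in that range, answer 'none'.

Answer: none

Derivation:
Gen 0: 010010101010
Gen 1 (rule 184): 001001010101
Gen 2 (rule 182): 011111111111
Gen 3 (rule 210): 101111111111
Gen 4 (rule 184): 011111111110
Gen 5 (rule 182): 101111111101
Gen 6 (rule 210): 000111111100
Gen 7 (rule 184): 000111111010
Gen 8 (rule 182): 001011110111
Gen 9 (rule 210): 010001110011
Gen 10 (rule 184): 001001101010
Gen 11 (rule 182): 011110011111
Gen 12 (rule 210): 101111101111
Gen 13 (rule 184): 011111011110
Gen 14 (rule 182): 101110101101
Gen 15 (rule 210): 000110000100
Gen 16 (rule 184): 000101000010
Gen 17 (rule 182): 001111100111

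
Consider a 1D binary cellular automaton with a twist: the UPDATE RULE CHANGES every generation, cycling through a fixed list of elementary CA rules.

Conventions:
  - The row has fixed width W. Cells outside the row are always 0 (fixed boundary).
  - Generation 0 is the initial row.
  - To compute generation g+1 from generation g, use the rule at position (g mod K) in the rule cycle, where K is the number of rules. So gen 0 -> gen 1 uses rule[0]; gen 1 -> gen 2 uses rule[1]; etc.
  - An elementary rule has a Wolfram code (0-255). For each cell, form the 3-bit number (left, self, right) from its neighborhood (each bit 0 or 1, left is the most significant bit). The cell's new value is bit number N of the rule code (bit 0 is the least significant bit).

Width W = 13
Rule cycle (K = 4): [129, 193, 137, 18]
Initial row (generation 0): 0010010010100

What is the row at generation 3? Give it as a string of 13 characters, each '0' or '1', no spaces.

Gen 0: 0010010010100
Gen 1 (rule 129): 1000000000001
Gen 2 (rule 193): 0011111111100
Gen 3 (rule 137): 1011111111001

Answer: 1011111111001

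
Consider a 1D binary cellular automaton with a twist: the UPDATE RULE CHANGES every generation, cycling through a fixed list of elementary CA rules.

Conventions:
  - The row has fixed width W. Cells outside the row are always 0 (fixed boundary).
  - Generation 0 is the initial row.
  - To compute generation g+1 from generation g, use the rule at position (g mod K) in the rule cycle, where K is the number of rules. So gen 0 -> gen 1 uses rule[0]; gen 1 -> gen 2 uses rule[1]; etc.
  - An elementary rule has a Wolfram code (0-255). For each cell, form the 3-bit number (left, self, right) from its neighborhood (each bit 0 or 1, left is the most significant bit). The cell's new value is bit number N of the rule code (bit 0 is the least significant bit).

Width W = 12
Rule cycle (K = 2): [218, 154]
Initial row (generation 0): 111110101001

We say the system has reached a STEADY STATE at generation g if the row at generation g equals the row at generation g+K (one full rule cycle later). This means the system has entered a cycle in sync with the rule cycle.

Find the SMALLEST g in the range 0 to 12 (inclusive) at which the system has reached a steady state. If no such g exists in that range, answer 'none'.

Gen 0: 111110101001
Gen 1 (rule 218): 111110000110
Gen 2 (rule 154): 111101001101
Gen 3 (rule 218): 111100111100
Gen 4 (rule 154): 111011111010
Gen 5 (rule 218): 111011111001
Gen 6 (rule 154): 110011110110
Gen 7 (rule 218): 111111110111
Gen 8 (rule 154): 111111100110
Gen 9 (rule 218): 111111111111
Gen 10 (rule 154): 111111111110
Gen 11 (rule 218): 111111111111
Gen 12 (rule 154): 111111111110
Gen 13 (rule 218): 111111111111
Gen 14 (rule 154): 111111111110

Answer: 9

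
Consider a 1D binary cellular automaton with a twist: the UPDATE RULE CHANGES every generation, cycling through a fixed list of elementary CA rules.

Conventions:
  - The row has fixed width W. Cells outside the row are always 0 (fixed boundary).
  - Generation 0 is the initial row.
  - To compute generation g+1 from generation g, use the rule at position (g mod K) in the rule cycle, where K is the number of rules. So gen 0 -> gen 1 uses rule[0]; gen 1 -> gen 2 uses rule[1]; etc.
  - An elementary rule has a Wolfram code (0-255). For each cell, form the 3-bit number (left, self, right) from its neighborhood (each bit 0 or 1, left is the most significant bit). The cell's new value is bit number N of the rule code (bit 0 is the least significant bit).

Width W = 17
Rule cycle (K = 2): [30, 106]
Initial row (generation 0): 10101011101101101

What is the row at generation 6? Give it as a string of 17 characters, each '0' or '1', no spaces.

Answer: 00010000100000111

Derivation:
Gen 0: 10101011101101101
Gen 1 (rule 30): 10101010001001001
Gen 2 (rule 106): 01010100010010010
Gen 3 (rule 30): 11010110111111111
Gen 4 (rule 106): 11101111100000001
Gen 5 (rule 30): 10001000010000011
Gen 6 (rule 106): 00010000100000111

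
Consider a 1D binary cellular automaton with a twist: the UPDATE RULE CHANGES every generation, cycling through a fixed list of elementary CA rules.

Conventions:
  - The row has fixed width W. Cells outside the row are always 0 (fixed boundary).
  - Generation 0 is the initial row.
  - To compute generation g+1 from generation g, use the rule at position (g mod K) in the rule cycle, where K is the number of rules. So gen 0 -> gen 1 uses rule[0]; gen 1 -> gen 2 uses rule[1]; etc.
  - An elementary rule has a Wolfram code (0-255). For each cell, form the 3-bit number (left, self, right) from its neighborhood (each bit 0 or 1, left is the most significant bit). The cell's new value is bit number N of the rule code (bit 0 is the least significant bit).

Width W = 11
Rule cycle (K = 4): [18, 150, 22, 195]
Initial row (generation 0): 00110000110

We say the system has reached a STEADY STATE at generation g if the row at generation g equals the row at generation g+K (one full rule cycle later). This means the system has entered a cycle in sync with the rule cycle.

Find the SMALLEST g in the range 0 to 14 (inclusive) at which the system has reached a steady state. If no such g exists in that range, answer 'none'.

Gen 0: 00110000110
Gen 1 (rule 18): 01001001001
Gen 2 (rule 150): 11111111111
Gen 3 (rule 22): 00000000000
Gen 4 (rule 195): 11111111111
Gen 5 (rule 18): 00000000000
Gen 6 (rule 150): 00000000000
Gen 7 (rule 22): 00000000000
Gen 8 (rule 195): 11111111111
Gen 9 (rule 18): 00000000000
Gen 10 (rule 150): 00000000000
Gen 11 (rule 22): 00000000000
Gen 12 (rule 195): 11111111111
Gen 13 (rule 18): 00000000000
Gen 14 (rule 150): 00000000000
Gen 15 (rule 22): 00000000000
Gen 16 (rule 195): 11111111111
Gen 17 (rule 18): 00000000000
Gen 18 (rule 150): 00000000000

Answer: 3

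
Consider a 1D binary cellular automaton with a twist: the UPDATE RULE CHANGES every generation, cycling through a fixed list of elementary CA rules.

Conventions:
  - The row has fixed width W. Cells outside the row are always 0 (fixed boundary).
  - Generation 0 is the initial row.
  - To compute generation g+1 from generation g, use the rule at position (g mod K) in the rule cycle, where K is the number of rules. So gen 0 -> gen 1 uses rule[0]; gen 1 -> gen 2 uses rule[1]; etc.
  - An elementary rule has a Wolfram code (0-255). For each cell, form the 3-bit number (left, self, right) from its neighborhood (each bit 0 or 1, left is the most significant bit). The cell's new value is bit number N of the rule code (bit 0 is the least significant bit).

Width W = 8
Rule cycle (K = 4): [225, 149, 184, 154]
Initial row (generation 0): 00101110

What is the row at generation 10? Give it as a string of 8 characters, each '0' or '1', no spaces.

Answer: 11110111

Derivation:
Gen 0: 00101110
Gen 1 (rule 225): 10010110
Gen 2 (rule 149): 11010001
Gen 3 (rule 184): 10101000
Gen 4 (rule 154): 00000100
Gen 5 (rule 225): 11110001
Gen 6 (rule 149): 01101101
Gen 7 (rule 184): 01011010
Gen 8 (rule 154): 10010001
Gen 9 (rule 225): 00000100
Gen 10 (rule 149): 11110111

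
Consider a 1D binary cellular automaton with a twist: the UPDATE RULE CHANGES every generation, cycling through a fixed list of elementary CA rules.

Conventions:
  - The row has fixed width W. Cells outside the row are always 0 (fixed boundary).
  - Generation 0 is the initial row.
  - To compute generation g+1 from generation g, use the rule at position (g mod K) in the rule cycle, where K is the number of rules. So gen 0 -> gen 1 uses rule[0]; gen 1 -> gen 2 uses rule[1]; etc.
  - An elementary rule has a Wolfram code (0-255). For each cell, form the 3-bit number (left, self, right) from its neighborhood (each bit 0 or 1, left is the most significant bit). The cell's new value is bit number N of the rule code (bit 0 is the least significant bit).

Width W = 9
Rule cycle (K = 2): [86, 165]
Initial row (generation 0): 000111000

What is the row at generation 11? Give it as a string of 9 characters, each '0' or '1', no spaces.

Answer: 011100000

Derivation:
Gen 0: 000111000
Gen 1 (rule 86): 001001100
Gen 2 (rule 165): 101000001
Gen 3 (rule 86): 101100011
Gen 4 (rule 165): 110001000
Gen 5 (rule 86): 011011100
Gen 6 (rule 165): 000101001
Gen 7 (rule 86): 001101111
Gen 8 (rule 165): 100010110
Gen 9 (rule 86): 110110011
Gen 10 (rule 165): 001000000
Gen 11 (rule 86): 011100000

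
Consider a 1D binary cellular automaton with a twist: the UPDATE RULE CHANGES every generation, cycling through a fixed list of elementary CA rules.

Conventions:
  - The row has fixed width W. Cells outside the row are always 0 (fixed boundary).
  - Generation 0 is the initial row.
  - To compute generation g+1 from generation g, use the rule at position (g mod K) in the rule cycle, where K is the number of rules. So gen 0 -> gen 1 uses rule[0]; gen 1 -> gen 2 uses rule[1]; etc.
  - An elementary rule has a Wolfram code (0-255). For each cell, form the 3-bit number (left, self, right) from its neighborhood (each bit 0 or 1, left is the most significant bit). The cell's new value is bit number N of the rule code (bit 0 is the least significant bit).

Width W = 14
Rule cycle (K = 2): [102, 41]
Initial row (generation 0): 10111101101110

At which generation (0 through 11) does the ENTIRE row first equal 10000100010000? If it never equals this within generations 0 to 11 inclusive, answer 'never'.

Answer: never

Derivation:
Gen 0: 10111101101110
Gen 1 (rule 102): 11000110110010
Gen 2 (rule 41): 10010101100000
Gen 3 (rule 102): 10111110100000
Gen 4 (rule 41): 01100001001111
Gen 5 (rule 102): 10100011010001
Gen 6 (rule 41): 01001010100100
Gen 7 (rule 102): 11011111101100
Gen 8 (rule 41): 10110000011001
Gen 9 (rule 102): 11010000101011
Gen 10 (rule 41): 10100110010110
Gen 11 (rule 102): 11101010111010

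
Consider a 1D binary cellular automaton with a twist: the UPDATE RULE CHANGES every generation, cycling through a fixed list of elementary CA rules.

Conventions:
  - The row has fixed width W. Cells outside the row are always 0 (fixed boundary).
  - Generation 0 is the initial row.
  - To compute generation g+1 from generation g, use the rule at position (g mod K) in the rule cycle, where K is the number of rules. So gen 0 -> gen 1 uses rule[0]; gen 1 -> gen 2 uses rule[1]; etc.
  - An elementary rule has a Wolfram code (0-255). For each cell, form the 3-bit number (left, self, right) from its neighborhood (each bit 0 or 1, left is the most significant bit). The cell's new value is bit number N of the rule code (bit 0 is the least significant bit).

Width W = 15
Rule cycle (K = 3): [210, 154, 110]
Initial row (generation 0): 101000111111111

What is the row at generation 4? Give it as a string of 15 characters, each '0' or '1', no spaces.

Answer: 101101011000101

Derivation:
Gen 0: 101000111111111
Gen 1 (rule 210): 000101011111111
Gen 2 (rule 154): 001000011111110
Gen 3 (rule 110): 011000110000010
Gen 4 (rule 210): 101101011000101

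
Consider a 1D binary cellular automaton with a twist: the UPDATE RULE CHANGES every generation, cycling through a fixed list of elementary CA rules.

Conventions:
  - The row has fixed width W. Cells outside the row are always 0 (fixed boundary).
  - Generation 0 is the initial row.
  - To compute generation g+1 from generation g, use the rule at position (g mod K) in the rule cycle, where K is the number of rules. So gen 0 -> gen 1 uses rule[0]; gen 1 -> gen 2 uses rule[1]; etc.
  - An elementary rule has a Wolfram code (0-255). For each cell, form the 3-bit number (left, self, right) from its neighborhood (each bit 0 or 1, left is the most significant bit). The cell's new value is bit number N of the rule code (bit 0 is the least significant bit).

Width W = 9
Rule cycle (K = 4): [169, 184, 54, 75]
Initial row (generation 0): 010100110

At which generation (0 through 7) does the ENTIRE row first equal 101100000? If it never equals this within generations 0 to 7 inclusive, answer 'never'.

Gen 0: 010100110
Gen 1 (rule 169): 001000100
Gen 2 (rule 184): 000100010
Gen 3 (rule 54): 001110111
Gen 4 (rule 75): 111010101
Gen 5 (rule 169): 110101010
Gen 6 (rule 184): 101010101
Gen 7 (rule 54): 111111111

Answer: never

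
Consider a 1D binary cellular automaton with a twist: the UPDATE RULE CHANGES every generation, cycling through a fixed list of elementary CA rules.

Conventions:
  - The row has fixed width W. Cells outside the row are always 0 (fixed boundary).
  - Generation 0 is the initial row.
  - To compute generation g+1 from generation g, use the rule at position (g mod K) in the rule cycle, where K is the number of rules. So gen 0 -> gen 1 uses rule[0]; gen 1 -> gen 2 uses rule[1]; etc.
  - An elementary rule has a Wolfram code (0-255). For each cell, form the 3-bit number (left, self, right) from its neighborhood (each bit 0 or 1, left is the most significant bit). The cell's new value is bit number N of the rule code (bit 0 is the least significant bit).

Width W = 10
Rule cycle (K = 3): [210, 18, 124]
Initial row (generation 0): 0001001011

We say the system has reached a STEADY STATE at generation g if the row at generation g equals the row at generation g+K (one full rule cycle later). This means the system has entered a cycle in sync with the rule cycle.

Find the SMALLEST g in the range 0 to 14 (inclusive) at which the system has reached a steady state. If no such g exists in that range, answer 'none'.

Gen 0: 0001001011
Gen 1 (rule 210): 0010110001
Gen 2 (rule 18): 0100001010
Gen 3 (rule 124): 0110001111
Gen 4 (rule 210): 1011010111
Gen 5 (rule 18): 0000000000
Gen 6 (rule 124): 0000000000
Gen 7 (rule 210): 0000000000
Gen 8 (rule 18): 0000000000
Gen 9 (rule 124): 0000000000
Gen 10 (rule 210): 0000000000
Gen 11 (rule 18): 0000000000
Gen 12 (rule 124): 0000000000
Gen 13 (rule 210): 0000000000
Gen 14 (rule 18): 0000000000
Gen 15 (rule 124): 0000000000
Gen 16 (rule 210): 0000000000
Gen 17 (rule 18): 0000000000

Answer: 5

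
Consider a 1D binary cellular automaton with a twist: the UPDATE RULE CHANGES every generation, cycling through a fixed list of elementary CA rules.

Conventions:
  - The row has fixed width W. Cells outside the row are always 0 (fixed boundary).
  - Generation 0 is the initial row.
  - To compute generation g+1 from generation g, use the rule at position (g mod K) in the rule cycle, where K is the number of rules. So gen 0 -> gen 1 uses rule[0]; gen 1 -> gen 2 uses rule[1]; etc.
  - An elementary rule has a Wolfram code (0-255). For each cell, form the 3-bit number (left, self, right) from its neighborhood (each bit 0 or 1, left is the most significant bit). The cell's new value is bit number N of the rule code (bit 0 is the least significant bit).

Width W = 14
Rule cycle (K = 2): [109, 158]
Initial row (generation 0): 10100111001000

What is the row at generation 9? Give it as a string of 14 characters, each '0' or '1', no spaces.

Gen 0: 10100111001000
Gen 1 (rule 109): 11100101001011
Gen 2 (rule 158): 11011101111010
Gen 3 (rule 109): 11110111001110
Gen 4 (rule 158): 11100110111101
Gen 5 (rule 109): 10100111100111
Gen 6 (rule 158): 10111111011110
Gen 7 (rule 109): 11100001110010
Gen 8 (rule 158): 11010011101111
Gen 9 (rule 109): 11110010111001

Answer: 11110010111001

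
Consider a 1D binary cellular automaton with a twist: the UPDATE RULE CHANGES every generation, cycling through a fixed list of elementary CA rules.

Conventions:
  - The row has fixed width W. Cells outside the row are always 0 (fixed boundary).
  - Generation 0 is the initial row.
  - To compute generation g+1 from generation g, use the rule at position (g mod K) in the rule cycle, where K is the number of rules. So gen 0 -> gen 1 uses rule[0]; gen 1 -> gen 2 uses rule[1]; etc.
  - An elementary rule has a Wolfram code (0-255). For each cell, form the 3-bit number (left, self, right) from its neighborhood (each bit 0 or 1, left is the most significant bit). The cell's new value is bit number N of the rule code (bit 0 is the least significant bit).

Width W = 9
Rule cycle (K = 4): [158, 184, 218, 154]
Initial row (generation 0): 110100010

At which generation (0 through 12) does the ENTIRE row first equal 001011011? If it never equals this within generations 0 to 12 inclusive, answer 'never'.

Gen 0: 110100010
Gen 1 (rule 158): 100110111
Gen 2 (rule 184): 010101110
Gen 3 (rule 218): 100001111
Gen 4 (rule 154): 010011110
Gen 5 (rule 158): 111111101
Gen 6 (rule 184): 111111010
Gen 7 (rule 218): 111111001
Gen 8 (rule 154): 111110110
Gen 9 (rule 158): 111100101
Gen 10 (rule 184): 111010010
Gen 11 (rule 218): 111001101
Gen 12 (rule 154): 110111000

Answer: never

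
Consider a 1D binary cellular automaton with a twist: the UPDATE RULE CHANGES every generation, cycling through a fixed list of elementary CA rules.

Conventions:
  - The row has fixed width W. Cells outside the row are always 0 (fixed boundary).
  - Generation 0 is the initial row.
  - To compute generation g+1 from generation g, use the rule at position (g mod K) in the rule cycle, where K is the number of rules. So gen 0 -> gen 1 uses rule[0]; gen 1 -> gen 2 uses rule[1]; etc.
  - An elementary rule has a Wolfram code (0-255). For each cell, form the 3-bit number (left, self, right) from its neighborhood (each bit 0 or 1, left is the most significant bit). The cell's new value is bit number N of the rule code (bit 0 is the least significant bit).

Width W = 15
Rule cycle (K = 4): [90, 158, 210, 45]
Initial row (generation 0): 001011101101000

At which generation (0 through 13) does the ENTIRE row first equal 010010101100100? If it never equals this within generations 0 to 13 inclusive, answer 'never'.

Answer: 1

Derivation:
Gen 0: 001011101101000
Gen 1 (rule 90): 010010101100100
Gen 2 (rule 158): 111110101011110
Gen 3 (rule 210): 011110000001111
Gen 4 (rule 45): 010000111101000
Gen 5 (rule 90): 101001100100100
Gen 6 (rule 158): 101111011111110
Gen 7 (rule 210): 000111001111111
Gen 8 (rule 45): 110100001000000
Gen 9 (rule 90): 110010010100000
Gen 10 (rule 158): 101111110110000
Gen 11 (rule 210): 000111110011000
Gen 12 (rule 45): 110100000010011
Gen 13 (rule 90): 110010000101111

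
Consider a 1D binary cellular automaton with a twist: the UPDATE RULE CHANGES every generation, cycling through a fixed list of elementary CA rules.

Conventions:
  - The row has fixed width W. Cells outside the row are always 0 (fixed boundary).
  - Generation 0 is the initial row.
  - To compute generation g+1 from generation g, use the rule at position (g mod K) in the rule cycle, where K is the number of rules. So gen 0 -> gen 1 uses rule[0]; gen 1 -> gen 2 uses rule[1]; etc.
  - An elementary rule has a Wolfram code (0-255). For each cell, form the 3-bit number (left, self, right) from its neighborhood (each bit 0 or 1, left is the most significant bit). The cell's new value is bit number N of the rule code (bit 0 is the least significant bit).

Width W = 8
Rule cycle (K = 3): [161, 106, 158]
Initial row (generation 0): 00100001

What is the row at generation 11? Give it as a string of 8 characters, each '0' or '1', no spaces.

Gen 0: 00100001
Gen 1 (rule 161): 10001100
Gen 2 (rule 106): 00011100
Gen 3 (rule 158): 00111010
Gen 4 (rule 161): 10010100
Gen 5 (rule 106): 00101000
Gen 6 (rule 158): 01101100
Gen 7 (rule 161): 00010001
Gen 8 (rule 106): 00100010
Gen 9 (rule 158): 01110111
Gen 10 (rule 161): 00101010
Gen 11 (rule 106): 01010100

Answer: 01010100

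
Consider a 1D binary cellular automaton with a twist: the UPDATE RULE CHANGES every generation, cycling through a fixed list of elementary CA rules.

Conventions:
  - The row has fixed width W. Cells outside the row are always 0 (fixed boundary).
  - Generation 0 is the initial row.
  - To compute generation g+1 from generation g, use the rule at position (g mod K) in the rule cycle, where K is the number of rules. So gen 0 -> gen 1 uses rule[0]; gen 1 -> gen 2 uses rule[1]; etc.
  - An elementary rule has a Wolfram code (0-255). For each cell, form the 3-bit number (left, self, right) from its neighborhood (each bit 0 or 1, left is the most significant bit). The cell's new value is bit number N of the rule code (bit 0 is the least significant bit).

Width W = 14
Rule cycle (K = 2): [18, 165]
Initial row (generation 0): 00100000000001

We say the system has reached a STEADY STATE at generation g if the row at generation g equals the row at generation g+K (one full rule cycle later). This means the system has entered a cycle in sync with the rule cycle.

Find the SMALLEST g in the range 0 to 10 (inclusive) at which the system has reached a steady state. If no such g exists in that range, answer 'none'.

Answer: 5

Derivation:
Gen 0: 00100000000001
Gen 1 (rule 18): 01010000000010
Gen 2 (rule 165): 01110111111010
Gen 3 (rule 18): 10000000000001
Gen 4 (rule 165): 10111111111101
Gen 5 (rule 18): 00000000000000
Gen 6 (rule 165): 11111111111111
Gen 7 (rule 18): 00000000000000
Gen 8 (rule 165): 11111111111111
Gen 9 (rule 18): 00000000000000
Gen 10 (rule 165): 11111111111111
Gen 11 (rule 18): 00000000000000
Gen 12 (rule 165): 11111111111111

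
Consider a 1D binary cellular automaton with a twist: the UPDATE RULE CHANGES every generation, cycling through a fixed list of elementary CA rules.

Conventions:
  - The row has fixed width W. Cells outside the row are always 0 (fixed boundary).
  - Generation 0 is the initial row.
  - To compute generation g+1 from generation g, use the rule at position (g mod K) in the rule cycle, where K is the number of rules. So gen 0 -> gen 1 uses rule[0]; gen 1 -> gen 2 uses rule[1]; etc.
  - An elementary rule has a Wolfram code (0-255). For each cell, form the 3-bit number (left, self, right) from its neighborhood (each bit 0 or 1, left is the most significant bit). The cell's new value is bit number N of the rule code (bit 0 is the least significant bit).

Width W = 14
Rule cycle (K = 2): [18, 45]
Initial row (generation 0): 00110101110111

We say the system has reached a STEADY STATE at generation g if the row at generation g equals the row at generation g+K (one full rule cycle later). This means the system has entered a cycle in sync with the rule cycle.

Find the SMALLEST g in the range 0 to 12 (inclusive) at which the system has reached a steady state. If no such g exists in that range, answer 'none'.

Gen 0: 00110101110111
Gen 1 (rule 18): 01000000000000
Gen 2 (rule 45): 01011111111111
Gen 3 (rule 18): 10000000000000
Gen 4 (rule 45): 10111111111111
Gen 5 (rule 18): 00000000000000
Gen 6 (rule 45): 11111111111111
Gen 7 (rule 18): 00000000000000
Gen 8 (rule 45): 11111111111111
Gen 9 (rule 18): 00000000000000
Gen 10 (rule 45): 11111111111111
Gen 11 (rule 18): 00000000000000
Gen 12 (rule 45): 11111111111111
Gen 13 (rule 18): 00000000000000
Gen 14 (rule 45): 11111111111111

Answer: 5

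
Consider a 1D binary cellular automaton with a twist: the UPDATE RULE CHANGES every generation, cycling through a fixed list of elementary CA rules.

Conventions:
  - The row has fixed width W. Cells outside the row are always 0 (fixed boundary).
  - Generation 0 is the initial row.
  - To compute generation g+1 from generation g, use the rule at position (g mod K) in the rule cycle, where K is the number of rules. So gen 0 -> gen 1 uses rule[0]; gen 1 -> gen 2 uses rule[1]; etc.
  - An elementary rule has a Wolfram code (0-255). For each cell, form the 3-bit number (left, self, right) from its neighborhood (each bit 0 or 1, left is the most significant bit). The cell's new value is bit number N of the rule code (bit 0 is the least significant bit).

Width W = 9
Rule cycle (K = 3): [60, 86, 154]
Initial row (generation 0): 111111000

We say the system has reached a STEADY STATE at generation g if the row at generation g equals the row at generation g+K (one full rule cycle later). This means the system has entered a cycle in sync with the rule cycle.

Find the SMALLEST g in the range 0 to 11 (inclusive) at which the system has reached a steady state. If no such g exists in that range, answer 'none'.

Answer: none

Derivation:
Gen 0: 111111000
Gen 1 (rule 60): 100000100
Gen 2 (rule 86): 110001110
Gen 3 (rule 154): 101011101
Gen 4 (rule 60): 111110011
Gen 5 (rule 86): 000011101
Gen 6 (rule 154): 000111000
Gen 7 (rule 60): 000100100
Gen 8 (rule 86): 001111110
Gen 9 (rule 154): 011111101
Gen 10 (rule 60): 010000011
Gen 11 (rule 86): 111000101
Gen 12 (rule 154): 110101000
Gen 13 (rule 60): 101111100
Gen 14 (rule 86): 100000110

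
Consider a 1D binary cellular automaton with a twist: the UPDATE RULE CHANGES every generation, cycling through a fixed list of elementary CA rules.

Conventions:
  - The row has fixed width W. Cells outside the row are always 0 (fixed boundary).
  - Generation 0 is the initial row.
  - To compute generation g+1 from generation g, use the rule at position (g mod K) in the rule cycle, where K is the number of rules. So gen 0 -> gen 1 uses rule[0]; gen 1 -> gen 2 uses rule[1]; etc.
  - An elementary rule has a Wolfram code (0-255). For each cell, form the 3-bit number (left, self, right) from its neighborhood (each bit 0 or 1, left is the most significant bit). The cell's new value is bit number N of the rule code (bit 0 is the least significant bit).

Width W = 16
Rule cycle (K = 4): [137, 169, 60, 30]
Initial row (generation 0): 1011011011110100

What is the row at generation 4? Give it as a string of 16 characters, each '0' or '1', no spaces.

Gen 0: 1011011011110100
Gen 1 (rule 137): 0010010011100001
Gen 2 (rule 169): 1000000011001100
Gen 3 (rule 60): 1100000010101010
Gen 4 (rule 30): 1010000110101011

Answer: 1010000110101011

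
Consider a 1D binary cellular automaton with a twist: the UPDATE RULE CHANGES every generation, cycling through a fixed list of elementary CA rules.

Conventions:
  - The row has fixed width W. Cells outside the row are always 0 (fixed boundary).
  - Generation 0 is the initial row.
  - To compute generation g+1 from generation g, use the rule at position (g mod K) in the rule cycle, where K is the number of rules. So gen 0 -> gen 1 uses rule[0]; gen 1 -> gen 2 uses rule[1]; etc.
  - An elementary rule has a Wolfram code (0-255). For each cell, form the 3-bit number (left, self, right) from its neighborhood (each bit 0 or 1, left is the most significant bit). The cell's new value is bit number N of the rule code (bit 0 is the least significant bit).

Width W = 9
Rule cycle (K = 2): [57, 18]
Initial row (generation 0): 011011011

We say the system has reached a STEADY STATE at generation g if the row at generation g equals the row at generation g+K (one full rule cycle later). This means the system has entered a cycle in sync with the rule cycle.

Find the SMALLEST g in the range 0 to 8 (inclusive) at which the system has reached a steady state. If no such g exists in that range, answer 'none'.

Gen 0: 011011011
Gen 1 (rule 57): 010110110
Gen 2 (rule 18): 100000001
Gen 3 (rule 57): 011111100
Gen 4 (rule 18): 100000010
Gen 5 (rule 57): 011111001
Gen 6 (rule 18): 100000110
Gen 7 (rule 57): 011110101
Gen 8 (rule 18): 100000000
Gen 9 (rule 57): 011111111
Gen 10 (rule 18): 100000000

Answer: 8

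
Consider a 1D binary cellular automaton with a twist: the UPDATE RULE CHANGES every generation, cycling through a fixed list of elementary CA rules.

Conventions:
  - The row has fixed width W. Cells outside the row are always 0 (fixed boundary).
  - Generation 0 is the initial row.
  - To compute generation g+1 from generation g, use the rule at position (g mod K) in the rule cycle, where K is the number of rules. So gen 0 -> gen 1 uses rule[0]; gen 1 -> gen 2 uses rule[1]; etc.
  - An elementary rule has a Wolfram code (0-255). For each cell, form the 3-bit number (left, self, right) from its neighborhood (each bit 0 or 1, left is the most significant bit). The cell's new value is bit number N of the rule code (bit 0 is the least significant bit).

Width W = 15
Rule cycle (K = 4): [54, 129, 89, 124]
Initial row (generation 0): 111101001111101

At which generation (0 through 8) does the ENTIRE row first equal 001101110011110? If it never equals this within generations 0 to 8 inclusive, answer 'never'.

Answer: never

Derivation:
Gen 0: 111101001111101
Gen 1 (rule 54): 000011110000011
Gen 2 (rule 129): 111001100111000
Gen 3 (rule 89): 101101110101111
Gen 4 (rule 124): 111111011111001
Gen 5 (rule 54): 000000100000111
Gen 6 (rule 129): 111110001110010
Gen 7 (rule 89): 100011101011001
Gen 8 (rule 124): 110010111111101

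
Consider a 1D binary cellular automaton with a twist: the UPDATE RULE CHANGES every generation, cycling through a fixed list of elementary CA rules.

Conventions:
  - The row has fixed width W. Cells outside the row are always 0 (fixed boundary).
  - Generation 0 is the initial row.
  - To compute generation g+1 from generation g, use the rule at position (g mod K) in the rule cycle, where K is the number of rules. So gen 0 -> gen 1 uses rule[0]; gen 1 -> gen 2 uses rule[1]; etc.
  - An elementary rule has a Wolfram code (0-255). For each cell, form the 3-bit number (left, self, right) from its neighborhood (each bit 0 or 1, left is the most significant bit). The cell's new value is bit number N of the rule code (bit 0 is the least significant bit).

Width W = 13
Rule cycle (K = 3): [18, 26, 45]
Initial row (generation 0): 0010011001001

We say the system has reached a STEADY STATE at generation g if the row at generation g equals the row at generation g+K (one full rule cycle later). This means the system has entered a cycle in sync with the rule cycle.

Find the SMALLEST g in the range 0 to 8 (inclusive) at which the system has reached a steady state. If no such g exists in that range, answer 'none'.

Answer: 7

Derivation:
Gen 0: 0010011001001
Gen 1 (rule 18): 0101100110110
Gen 2 (rule 26): 1001011100101
Gen 3 (rule 45): 1001110000111
Gen 4 (rule 18): 0110001001000
Gen 5 (rule 26): 1101010110100
Gen 6 (rule 45): 1011111101101
Gen 7 (rule 18): 0000000000000
Gen 8 (rule 26): 0000000000000
Gen 9 (rule 45): 1111111111111
Gen 10 (rule 18): 0000000000000
Gen 11 (rule 26): 0000000000000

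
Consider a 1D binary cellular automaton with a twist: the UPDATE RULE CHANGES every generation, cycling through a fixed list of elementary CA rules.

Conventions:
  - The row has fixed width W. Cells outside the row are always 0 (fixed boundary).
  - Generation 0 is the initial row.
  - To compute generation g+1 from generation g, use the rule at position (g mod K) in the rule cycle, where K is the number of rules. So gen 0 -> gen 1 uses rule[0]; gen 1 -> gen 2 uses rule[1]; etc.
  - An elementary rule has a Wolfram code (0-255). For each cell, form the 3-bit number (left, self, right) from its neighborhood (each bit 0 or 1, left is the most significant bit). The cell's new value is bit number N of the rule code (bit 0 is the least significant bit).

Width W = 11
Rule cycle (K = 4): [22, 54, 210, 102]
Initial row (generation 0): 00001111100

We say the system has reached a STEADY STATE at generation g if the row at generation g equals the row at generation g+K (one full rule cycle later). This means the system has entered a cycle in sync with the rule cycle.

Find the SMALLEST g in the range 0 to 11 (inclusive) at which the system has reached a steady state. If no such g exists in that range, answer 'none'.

Answer: 9

Derivation:
Gen 0: 00001111100
Gen 1 (rule 22): 00010000010
Gen 2 (rule 54): 00111000111
Gen 3 (rule 210): 01011101011
Gen 4 (rule 102): 11100111101
Gen 5 (rule 22): 00011000001
Gen 6 (rule 54): 00100100011
Gen 7 (rule 210): 01011010101
Gen 8 (rule 102): 11101111111
Gen 9 (rule 22): 00000000000
Gen 10 (rule 54): 00000000000
Gen 11 (rule 210): 00000000000
Gen 12 (rule 102): 00000000000
Gen 13 (rule 22): 00000000000
Gen 14 (rule 54): 00000000000
Gen 15 (rule 210): 00000000000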